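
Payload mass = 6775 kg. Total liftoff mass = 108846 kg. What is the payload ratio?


PR = 6775 / 108846 = 0.0622

0.0622


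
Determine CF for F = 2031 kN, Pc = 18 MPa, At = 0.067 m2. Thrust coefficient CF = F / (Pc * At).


CF = 2031000 / (18e6 * 0.067) = 1.68

1.68


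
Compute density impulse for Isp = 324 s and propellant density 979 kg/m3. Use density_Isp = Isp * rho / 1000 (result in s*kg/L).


rho*Isp = 324 * 979 / 1000 = 317 s*kg/L

317 s*kg/L


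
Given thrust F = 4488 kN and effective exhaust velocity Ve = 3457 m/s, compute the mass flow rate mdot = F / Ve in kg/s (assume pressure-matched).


mdot = F / Ve = 4488000 / 3457 = 1298.2 kg/s

1298.2 kg/s


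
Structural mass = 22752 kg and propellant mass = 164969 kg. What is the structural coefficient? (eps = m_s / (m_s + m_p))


eps = 22752 / (22752 + 164969) = 0.1212

0.1212


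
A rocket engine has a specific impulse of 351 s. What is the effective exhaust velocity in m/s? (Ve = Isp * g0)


Ve = Isp * g0 = 351 * 9.81 = 3443.3 m/s

3443.3 m/s


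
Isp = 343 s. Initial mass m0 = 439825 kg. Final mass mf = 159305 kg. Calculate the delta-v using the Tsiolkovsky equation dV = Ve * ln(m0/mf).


Ve = 343 * 9.81 = 3364.83 m/s
dV = 3364.83 * ln(439825/159305) = 3417 m/s

3417 m/s


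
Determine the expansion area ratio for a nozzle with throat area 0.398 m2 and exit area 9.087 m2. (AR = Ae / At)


AR = 9.087 / 0.398 = 22.8

22.8


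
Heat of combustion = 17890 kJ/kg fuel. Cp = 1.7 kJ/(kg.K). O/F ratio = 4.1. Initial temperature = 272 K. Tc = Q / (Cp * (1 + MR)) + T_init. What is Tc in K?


Tc = 17890 / (1.7 * (1 + 4.1)) + 272 = 2335 K

2335 K


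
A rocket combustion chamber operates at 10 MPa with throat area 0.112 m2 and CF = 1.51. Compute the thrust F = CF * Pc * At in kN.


F = 1.51 * 10e6 * 0.112 = 1.6912e+06 N = 1691.2 kN

1691.2 kN


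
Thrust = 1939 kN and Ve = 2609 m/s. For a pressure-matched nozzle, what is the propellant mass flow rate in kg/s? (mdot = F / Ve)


mdot = F / Ve = 1939000 / 2609 = 743.2 kg/s

743.2 kg/s


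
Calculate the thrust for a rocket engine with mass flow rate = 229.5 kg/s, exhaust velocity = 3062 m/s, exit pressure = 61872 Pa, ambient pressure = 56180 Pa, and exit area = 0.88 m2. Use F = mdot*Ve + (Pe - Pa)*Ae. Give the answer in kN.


F = 229.5 * 3062 + (61872 - 56180) * 0.88 = 707738.0 N = 707.7 kN

707.7 kN


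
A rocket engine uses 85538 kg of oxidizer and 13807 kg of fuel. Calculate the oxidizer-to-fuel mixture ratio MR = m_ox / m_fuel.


MR = 85538 / 13807 = 6.2

6.2


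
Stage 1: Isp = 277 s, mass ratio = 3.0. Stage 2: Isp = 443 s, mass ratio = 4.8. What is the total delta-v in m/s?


dV1 = 277 * 9.81 * ln(3.0) = 2985.3 m/s
dV2 = 443 * 9.81 * ln(4.8) = 6816.9 m/s
Total dV = 2985.3 + 6816.9 = 9802.2 m/s ~ 9802 m/s

9802 m/s


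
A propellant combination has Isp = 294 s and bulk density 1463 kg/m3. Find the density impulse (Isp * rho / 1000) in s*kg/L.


rho*Isp = 294 * 1463 / 1000 = 430 s*kg/L

430 s*kg/L


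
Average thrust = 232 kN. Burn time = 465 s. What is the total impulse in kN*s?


It = 232 * 465 = 107880 kN*s

107880 kN*s


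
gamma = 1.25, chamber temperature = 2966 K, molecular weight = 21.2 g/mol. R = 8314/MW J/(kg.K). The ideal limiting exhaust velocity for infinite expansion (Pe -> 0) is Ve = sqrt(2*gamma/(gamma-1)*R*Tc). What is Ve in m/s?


R = 8314 / 21.2 = 392.17 J/(kg.K)
Ve = sqrt(2 * 1.25 / (1.25 - 1) * 392.17 * 2966) = 3411 m/s

3411 m/s


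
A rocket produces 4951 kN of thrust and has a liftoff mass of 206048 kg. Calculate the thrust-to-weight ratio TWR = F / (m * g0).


TWR = 4951000 / (206048 * 9.81) = 2.45

2.45


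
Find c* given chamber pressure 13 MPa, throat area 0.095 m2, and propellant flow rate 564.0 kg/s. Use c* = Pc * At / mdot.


c* = 13e6 * 0.095 / 564.0 = 2190 m/s

2190 m/s


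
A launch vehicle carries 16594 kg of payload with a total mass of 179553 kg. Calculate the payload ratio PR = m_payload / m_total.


PR = 16594 / 179553 = 0.0924

0.0924


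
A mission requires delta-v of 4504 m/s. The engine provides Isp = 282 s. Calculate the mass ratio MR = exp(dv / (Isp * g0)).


Ve = 282 * 9.81 = 2766.42 m/s
MR = exp(4504 / 2766.42) = 5.094

5.094


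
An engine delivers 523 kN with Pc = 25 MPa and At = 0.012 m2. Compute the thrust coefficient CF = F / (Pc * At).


CF = 523000 / (25e6 * 0.012) = 1.74

1.74


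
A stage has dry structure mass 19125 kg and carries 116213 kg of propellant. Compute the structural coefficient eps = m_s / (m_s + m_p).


eps = 19125 / (19125 + 116213) = 0.1413

0.1413


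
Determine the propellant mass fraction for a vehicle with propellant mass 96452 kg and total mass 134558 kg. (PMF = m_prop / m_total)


PMF = 96452 / 134558 = 0.717

0.717


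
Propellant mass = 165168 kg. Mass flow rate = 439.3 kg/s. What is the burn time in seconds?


tb = 165168 / 439.3 = 376.0 s

376.0 s


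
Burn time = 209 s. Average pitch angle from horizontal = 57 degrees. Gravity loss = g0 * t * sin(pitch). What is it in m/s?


GL = 9.81 * 209 * sin(57 deg) = 1720 m/s

1720 m/s


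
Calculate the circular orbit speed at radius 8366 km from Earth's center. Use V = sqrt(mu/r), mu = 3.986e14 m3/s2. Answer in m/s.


V = sqrt(3.986e14 / 8366000) = 6903 m/s

6903 m/s


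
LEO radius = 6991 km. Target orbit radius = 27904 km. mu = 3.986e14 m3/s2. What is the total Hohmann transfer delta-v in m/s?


V1 = sqrt(mu/r1) = 7550.9 m/s
dV1 = V1*(sqrt(2*r2/(r1+r2)) - 1) = 1998.27 m/s
V2 = sqrt(mu/r2) = 3779.51 m/s
dV2 = V2*(1 - sqrt(2*r1/(r1+r2))) = 1387.08 m/s
Total dV = 3385 m/s

3385 m/s


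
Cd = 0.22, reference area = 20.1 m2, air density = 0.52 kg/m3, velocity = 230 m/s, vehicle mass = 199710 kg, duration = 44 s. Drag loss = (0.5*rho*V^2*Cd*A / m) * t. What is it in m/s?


D = 0.5 * 0.52 * 230^2 * 0.22 * 20.1 = 60820.19 N
a = 60820.19 / 199710 = 0.3045 m/s2
dV = 0.3045 * 44 = 13.4 m/s

13.4 m/s


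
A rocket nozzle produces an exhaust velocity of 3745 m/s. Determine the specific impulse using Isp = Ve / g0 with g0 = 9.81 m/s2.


Isp = Ve / g0 = 3745 / 9.81 = 381.8 s

381.8 s


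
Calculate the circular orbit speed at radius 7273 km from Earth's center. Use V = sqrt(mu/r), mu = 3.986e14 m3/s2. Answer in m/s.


V = sqrt(3.986e14 / 7273000) = 7403 m/s

7403 m/s


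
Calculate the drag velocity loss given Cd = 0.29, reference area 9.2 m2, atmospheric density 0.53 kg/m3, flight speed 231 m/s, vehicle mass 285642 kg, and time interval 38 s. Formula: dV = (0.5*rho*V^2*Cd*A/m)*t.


D = 0.5 * 0.53 * 231^2 * 0.29 * 9.2 = 37727.29 N
a = 37727.29 / 285642 = 0.1321 m/s2
dV = 0.1321 * 38 = 5.0 m/s

5.0 m/s


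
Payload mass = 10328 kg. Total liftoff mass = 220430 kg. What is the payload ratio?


PR = 10328 / 220430 = 0.0469

0.0469


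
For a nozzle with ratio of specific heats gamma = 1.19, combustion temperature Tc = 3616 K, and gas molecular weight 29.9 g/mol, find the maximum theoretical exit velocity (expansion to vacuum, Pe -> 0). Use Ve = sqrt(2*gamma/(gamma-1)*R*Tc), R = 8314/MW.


R = 8314 / 29.9 = 278.06 J/(kg.K)
Ve = sqrt(2 * 1.19 / (1.19 - 1) * 278.06 * 3616) = 3549 m/s

3549 m/s


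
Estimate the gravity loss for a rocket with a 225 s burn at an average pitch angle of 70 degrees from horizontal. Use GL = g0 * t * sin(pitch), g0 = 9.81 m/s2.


GL = 9.81 * 225 * sin(70 deg) = 2074 m/s

2074 m/s


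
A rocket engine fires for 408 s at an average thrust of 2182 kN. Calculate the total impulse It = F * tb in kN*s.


It = 2182 * 408 = 890256 kN*s

890256 kN*s


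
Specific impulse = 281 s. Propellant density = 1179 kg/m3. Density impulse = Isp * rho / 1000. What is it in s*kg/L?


rho*Isp = 281 * 1179 / 1000 = 331 s*kg/L

331 s*kg/L


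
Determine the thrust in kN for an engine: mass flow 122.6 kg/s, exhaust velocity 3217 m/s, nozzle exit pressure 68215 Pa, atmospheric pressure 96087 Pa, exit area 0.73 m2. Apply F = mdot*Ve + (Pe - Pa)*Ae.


F = 122.6 * 3217 + (68215 - 96087) * 0.73 = 374058.0 N = 374.1 kN

374.1 kN


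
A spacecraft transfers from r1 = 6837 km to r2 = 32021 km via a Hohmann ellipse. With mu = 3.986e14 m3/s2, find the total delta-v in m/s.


V1 = sqrt(mu/r1) = 7635.47 m/s
dV1 = V1*(sqrt(2*r2/(r1+r2)) - 1) = 2166.83 m/s
V2 = sqrt(mu/r2) = 3528.18 m/s
dV2 = V2*(1 - sqrt(2*r1/(r1+r2))) = 1435.23 m/s
Total dV = 3602 m/s

3602 m/s


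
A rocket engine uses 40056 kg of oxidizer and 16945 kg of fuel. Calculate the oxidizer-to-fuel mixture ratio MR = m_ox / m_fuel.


MR = 40056 / 16945 = 2.36

2.36


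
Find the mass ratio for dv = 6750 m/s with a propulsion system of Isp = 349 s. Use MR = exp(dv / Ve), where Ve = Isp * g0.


Ve = 349 * 9.81 = 3423.69 m/s
MR = exp(6750 / 3423.69) = 7.182

7.182


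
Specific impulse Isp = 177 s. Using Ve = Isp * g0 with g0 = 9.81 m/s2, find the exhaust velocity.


Ve = Isp * g0 = 177 * 9.81 = 1736.4 m/s

1736.4 m/s


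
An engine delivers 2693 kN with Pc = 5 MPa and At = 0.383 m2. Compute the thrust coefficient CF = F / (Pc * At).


CF = 2693000 / (5e6 * 0.383) = 1.41

1.41


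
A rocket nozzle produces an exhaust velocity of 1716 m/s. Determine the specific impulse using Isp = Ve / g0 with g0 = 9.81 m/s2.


Isp = Ve / g0 = 1716 / 9.81 = 174.9 s

174.9 s


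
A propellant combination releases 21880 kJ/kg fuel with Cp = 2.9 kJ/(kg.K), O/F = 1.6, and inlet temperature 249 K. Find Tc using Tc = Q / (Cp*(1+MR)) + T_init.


Tc = 21880 / (2.9 * (1 + 1.6)) + 249 = 3151 K

3151 K


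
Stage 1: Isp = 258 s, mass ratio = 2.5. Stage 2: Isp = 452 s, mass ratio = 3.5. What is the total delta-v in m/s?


dV1 = 258 * 9.81 * ln(2.5) = 2319.1 m/s
dV2 = 452 * 9.81 * ln(3.5) = 5554.9 m/s
Total dV = 2319.1 + 5554.9 = 7874.0 m/s ~ 7874 m/s

7874 m/s


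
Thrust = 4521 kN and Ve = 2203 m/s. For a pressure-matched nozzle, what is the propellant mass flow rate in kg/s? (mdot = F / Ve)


mdot = F / Ve = 4521000 / 2203 = 2052.2 kg/s

2052.2 kg/s


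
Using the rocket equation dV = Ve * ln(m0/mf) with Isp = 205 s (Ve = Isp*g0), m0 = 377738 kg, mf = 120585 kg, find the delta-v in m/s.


Ve = 205 * 9.81 = 2011.05 m/s
dV = 2011.05 * ln(377738/120585) = 2296 m/s

2296 m/s


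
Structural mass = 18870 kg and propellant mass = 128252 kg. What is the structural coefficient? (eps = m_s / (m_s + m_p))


eps = 18870 / (18870 + 128252) = 0.1283

0.1283


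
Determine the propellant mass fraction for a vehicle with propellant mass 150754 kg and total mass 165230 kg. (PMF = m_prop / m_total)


PMF = 150754 / 165230 = 0.912

0.912


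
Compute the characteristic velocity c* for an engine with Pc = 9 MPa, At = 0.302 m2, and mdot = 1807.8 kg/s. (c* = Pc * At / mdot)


c* = 9e6 * 0.302 / 1807.8 = 1503 m/s

1503 m/s


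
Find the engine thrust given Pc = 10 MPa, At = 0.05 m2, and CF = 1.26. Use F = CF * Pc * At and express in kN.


F = 1.26 * 10e6 * 0.05 = 630000.0 N = 630.0 kN

630.0 kN


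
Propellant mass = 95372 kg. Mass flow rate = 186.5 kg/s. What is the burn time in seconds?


tb = 95372 / 186.5 = 511.4 s

511.4 s


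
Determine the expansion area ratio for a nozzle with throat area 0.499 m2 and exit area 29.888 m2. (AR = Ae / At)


AR = 29.888 / 0.499 = 59.9

59.9


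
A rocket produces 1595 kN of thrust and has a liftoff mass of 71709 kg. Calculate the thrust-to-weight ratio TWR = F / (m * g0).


TWR = 1595000 / (71709 * 9.81) = 2.27

2.27


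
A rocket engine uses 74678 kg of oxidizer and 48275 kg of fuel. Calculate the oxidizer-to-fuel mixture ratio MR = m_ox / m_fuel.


MR = 74678 / 48275 = 1.55

1.55


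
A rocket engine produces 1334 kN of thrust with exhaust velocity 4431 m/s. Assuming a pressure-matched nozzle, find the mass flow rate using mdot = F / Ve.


mdot = F / Ve = 1334000 / 4431 = 301.1 kg/s

301.1 kg/s


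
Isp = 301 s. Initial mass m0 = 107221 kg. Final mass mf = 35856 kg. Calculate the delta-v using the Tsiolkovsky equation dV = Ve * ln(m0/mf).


Ve = 301 * 9.81 = 2952.81 m/s
dV = 2952.81 * ln(107221/35856) = 3234 m/s

3234 m/s


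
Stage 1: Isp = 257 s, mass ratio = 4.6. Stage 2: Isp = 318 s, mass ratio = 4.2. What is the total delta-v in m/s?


dV1 = 257 * 9.81 * ln(4.6) = 3847.4 m/s
dV2 = 318 * 9.81 * ln(4.2) = 4476.9 m/s
Total dV = 3847.4 + 4476.9 = 8324.3 m/s ~ 8324 m/s

8324 m/s


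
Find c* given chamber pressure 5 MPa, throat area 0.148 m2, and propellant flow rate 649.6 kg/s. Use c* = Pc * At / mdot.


c* = 5e6 * 0.148 / 649.6 = 1139 m/s

1139 m/s


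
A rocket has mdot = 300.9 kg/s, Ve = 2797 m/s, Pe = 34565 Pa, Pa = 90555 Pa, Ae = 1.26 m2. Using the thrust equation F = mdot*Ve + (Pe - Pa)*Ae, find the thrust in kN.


F = 300.9 * 2797 + (34565 - 90555) * 1.26 = 771070.0 N = 771.1 kN

771.1 kN


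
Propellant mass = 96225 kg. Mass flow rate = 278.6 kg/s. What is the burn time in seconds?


tb = 96225 / 278.6 = 345.4 s

345.4 s


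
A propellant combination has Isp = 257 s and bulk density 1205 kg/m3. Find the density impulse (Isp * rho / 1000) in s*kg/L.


rho*Isp = 257 * 1205 / 1000 = 310 s*kg/L

310 s*kg/L


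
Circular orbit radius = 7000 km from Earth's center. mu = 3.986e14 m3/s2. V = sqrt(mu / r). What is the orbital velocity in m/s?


V = sqrt(3.986e14 / 7000000) = 7546 m/s

7546 m/s


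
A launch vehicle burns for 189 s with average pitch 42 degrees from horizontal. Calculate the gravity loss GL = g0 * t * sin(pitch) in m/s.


GL = 9.81 * 189 * sin(42 deg) = 1241 m/s

1241 m/s


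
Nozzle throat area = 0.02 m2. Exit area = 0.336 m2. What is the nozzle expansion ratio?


AR = 0.336 / 0.02 = 16.8

16.8


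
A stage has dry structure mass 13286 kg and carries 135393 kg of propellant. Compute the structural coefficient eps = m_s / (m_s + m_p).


eps = 13286 / (13286 + 135393) = 0.0894

0.0894


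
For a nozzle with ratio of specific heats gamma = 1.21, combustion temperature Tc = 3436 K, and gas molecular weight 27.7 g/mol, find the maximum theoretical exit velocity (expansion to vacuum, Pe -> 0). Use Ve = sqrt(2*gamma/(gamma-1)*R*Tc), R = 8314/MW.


R = 8314 / 27.7 = 300.14 J/(kg.K)
Ve = sqrt(2 * 1.21 / (1.21 - 1) * 300.14 * 3436) = 3447 m/s

3447 m/s


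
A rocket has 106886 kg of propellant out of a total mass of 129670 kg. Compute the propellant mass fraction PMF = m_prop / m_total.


PMF = 106886 / 129670 = 0.824

0.824


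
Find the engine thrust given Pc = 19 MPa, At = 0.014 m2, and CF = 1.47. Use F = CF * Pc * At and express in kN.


F = 1.47 * 19e6 * 0.014 = 391020.0 N = 391.0 kN

391.0 kN


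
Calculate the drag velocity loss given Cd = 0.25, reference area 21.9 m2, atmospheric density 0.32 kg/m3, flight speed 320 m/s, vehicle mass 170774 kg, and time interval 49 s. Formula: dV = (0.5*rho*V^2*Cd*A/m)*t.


D = 0.5 * 0.32 * 320^2 * 0.25 * 21.9 = 89702.4 N
a = 89702.4 / 170774 = 0.5253 m/s2
dV = 0.5253 * 49 = 25.7 m/s

25.7 m/s


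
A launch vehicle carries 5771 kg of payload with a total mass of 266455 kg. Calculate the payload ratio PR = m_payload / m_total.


PR = 5771 / 266455 = 0.0217

0.0217


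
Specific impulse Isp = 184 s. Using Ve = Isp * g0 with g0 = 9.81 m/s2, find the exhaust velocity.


Ve = Isp * g0 = 184 * 9.81 = 1805.0 m/s

1805.0 m/s


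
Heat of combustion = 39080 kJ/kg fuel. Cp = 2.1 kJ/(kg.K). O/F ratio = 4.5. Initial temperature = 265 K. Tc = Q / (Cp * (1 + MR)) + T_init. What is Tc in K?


Tc = 39080 / (2.1 * (1 + 4.5)) + 265 = 3649 K

3649 K


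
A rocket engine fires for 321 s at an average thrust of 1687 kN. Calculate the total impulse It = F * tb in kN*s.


It = 1687 * 321 = 541527 kN*s

541527 kN*s


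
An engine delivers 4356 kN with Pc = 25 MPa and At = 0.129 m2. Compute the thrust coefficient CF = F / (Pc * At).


CF = 4356000 / (25e6 * 0.129) = 1.35

1.35


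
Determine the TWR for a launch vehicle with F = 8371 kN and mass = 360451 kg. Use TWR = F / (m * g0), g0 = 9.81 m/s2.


TWR = 8371000 / (360451 * 9.81) = 2.37

2.37


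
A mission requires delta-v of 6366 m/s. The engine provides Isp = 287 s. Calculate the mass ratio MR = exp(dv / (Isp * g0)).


Ve = 287 * 9.81 = 2815.47 m/s
MR = exp(6366 / 2815.47) = 9.593

9.593


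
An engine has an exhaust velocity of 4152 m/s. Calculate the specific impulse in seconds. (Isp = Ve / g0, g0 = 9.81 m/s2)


Isp = Ve / g0 = 4152 / 9.81 = 423.2 s

423.2 s


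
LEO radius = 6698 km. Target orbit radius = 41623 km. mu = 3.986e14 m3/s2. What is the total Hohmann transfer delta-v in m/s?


V1 = sqrt(mu/r1) = 7714.29 m/s
dV1 = V1*(sqrt(2*r2/(r1+r2)) - 1) = 2411.05 m/s
V2 = sqrt(mu/r2) = 3094.58 m/s
dV2 = V2*(1 - sqrt(2*r1/(r1+r2))) = 1465.2 m/s
Total dV = 3876 m/s

3876 m/s


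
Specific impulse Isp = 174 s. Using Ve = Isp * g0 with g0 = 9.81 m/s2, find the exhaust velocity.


Ve = Isp * g0 = 174 * 9.81 = 1706.9 m/s

1706.9 m/s


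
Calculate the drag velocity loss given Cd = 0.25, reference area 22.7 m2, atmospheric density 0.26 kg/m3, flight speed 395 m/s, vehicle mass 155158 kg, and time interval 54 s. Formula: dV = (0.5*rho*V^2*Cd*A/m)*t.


D = 0.5 * 0.26 * 395^2 * 0.25 * 22.7 = 115107.44 N
a = 115107.44 / 155158 = 0.7419 m/s2
dV = 0.7419 * 54 = 40.1 m/s

40.1 m/s


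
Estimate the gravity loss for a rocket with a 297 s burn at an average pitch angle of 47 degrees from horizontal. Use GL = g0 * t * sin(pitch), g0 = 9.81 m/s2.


GL = 9.81 * 297 * sin(47 deg) = 2131 m/s

2131 m/s


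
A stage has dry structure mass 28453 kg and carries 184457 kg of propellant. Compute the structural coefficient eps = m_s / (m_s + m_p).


eps = 28453 / (28453 + 184457) = 0.1336

0.1336


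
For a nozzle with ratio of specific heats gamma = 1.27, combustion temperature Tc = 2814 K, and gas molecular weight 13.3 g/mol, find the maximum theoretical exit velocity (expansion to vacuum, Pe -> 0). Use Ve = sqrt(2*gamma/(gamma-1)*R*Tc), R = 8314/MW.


R = 8314 / 13.3 = 625.11 J/(kg.K)
Ve = sqrt(2 * 1.27 / (1.27 - 1) * 625.11 * 2814) = 4068 m/s

4068 m/s


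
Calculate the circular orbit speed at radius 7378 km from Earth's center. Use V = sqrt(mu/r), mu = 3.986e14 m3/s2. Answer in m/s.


V = sqrt(3.986e14 / 7378000) = 7350 m/s

7350 m/s


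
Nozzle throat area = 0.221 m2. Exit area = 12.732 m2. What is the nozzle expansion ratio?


AR = 12.732 / 0.221 = 57.6

57.6


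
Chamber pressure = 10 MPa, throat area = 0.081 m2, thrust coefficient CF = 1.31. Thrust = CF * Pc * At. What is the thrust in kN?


F = 1.31 * 10e6 * 0.081 = 1.0611e+06 N = 1061.1 kN

1061.1 kN


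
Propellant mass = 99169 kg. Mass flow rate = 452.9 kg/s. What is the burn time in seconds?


tb = 99169 / 452.9 = 219.0 s

219.0 s


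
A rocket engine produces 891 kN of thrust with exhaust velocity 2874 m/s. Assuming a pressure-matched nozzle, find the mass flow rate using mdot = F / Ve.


mdot = F / Ve = 891000 / 2874 = 310.0 kg/s

310.0 kg/s


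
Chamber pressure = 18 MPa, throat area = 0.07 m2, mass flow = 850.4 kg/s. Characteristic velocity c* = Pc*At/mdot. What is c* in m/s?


c* = 18e6 * 0.07 / 850.4 = 1482 m/s

1482 m/s


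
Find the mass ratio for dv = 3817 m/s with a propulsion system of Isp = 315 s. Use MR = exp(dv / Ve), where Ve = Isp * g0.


Ve = 315 * 9.81 = 3090.15 m/s
MR = exp(3817 / 3090.15) = 3.439

3.439


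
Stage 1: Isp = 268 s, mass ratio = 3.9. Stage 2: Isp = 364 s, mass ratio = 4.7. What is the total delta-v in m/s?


dV1 = 268 * 9.81 * ln(3.9) = 3578.1 m/s
dV2 = 364 * 9.81 * ln(4.7) = 5526.1 m/s
Total dV = 3578.1 + 5526.1 = 9104.2 m/s ~ 9104 m/s

9104 m/s


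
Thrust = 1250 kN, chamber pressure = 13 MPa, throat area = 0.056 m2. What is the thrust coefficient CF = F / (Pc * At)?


CF = 1250000 / (13e6 * 0.056) = 1.72

1.72


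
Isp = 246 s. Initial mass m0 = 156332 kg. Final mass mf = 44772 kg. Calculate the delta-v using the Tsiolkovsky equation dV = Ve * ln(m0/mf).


Ve = 246 * 9.81 = 2413.26 m/s
dV = 2413.26 * ln(156332/44772) = 3018 m/s

3018 m/s


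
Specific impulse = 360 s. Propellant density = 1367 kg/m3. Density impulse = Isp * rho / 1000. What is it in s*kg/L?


rho*Isp = 360 * 1367 / 1000 = 492 s*kg/L

492 s*kg/L


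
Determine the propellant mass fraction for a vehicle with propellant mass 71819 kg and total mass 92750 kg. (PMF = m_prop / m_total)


PMF = 71819 / 92750 = 0.774

0.774


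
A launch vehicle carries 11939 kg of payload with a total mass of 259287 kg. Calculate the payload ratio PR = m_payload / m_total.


PR = 11939 / 259287 = 0.046

0.046


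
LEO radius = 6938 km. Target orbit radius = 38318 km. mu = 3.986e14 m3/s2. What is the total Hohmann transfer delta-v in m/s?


V1 = sqrt(mu/r1) = 7579.69 m/s
dV1 = V1*(sqrt(2*r2/(r1+r2)) - 1) = 2283.78 m/s
V2 = sqrt(mu/r2) = 3225.28 m/s
dV2 = V2*(1 - sqrt(2*r1/(r1+r2))) = 1439.36 m/s
Total dV = 3723 m/s

3723 m/s


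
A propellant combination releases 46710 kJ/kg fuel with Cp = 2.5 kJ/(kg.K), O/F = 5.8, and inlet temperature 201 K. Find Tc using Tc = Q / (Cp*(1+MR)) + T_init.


Tc = 46710 / (2.5 * (1 + 5.8)) + 201 = 2949 K

2949 K


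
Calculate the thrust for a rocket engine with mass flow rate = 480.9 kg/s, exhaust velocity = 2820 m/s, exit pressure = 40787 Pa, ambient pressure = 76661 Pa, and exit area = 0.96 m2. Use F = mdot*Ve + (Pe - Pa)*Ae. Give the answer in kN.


F = 480.9 * 2820 + (40787 - 76661) * 0.96 = 1.3217e+06 N = 1321.7 kN

1321.7 kN


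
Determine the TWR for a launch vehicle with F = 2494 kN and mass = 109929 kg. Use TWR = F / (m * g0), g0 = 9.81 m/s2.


TWR = 2494000 / (109929 * 9.81) = 2.31

2.31


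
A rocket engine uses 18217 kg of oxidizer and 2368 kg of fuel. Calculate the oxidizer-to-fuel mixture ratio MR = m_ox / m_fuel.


MR = 18217 / 2368 = 7.69

7.69


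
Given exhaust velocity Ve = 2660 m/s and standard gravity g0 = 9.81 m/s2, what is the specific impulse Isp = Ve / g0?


Isp = Ve / g0 = 2660 / 9.81 = 271.2 s

271.2 s


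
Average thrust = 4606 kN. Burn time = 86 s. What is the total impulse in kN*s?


It = 4606 * 86 = 396116 kN*s

396116 kN*s


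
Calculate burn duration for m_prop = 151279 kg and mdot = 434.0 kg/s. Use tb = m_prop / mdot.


tb = 151279 / 434.0 = 348.6 s

348.6 s


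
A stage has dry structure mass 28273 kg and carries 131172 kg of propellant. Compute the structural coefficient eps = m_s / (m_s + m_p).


eps = 28273 / (28273 + 131172) = 0.1773

0.1773


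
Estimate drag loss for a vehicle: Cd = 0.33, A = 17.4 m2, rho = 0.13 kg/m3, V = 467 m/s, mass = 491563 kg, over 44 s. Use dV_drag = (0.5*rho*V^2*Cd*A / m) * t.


D = 0.5 * 0.13 * 467^2 * 0.33 * 17.4 = 81397.36 N
a = 81397.36 / 491563 = 0.1656 m/s2
dV = 0.1656 * 44 = 7.3 m/s

7.3 m/s


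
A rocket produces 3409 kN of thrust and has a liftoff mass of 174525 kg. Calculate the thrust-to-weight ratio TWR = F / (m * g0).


TWR = 3409000 / (174525 * 9.81) = 1.99

1.99


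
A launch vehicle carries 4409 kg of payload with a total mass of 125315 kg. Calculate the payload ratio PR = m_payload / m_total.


PR = 4409 / 125315 = 0.0352

0.0352


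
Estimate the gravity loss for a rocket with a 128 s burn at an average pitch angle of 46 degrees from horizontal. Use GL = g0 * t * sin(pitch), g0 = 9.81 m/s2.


GL = 9.81 * 128 * sin(46 deg) = 903 m/s

903 m/s


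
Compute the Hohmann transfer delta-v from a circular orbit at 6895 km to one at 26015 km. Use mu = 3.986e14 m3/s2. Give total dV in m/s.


V1 = sqrt(mu/r1) = 7603.29 m/s
dV1 = V1*(sqrt(2*r2/(r1+r2)) - 1) = 1956.86 m/s
V2 = sqrt(mu/r2) = 3914.32 m/s
dV2 = V2*(1 - sqrt(2*r1/(r1+r2))) = 1380.51 m/s
Total dV = 3337 m/s

3337 m/s


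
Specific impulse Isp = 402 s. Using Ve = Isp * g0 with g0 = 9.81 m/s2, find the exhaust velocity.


Ve = Isp * g0 = 402 * 9.81 = 3943.6 m/s

3943.6 m/s


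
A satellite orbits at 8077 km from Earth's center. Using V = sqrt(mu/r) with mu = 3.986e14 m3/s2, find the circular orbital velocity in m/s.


V = sqrt(3.986e14 / 8077000) = 7025 m/s

7025 m/s


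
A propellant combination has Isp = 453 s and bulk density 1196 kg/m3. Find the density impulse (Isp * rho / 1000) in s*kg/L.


rho*Isp = 453 * 1196 / 1000 = 542 s*kg/L

542 s*kg/L


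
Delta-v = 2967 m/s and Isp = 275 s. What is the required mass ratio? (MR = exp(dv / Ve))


Ve = 275 * 9.81 = 2697.75 m/s
MR = exp(2967 / 2697.75) = 3.004

3.004


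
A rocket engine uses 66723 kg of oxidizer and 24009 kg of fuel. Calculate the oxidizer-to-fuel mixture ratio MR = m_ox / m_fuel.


MR = 66723 / 24009 = 2.78

2.78


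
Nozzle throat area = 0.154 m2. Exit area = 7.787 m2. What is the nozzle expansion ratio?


AR = 7.787 / 0.154 = 50.6

50.6


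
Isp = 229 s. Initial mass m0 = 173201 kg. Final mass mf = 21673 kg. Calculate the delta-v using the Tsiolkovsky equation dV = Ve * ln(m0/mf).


Ve = 229 * 9.81 = 2246.49 m/s
dV = 2246.49 * ln(173201/21673) = 4669 m/s

4669 m/s


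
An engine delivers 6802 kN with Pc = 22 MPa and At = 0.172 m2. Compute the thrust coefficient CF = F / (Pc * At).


CF = 6802000 / (22e6 * 0.172) = 1.8

1.8


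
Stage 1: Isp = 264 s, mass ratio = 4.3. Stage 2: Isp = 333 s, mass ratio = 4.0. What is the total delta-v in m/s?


dV1 = 264 * 9.81 * ln(4.3) = 3777.6 m/s
dV2 = 333 * 9.81 * ln(4.0) = 4528.6 m/s
Total dV = 3777.6 + 4528.6 = 8306.2 m/s ~ 8306 m/s

8306 m/s


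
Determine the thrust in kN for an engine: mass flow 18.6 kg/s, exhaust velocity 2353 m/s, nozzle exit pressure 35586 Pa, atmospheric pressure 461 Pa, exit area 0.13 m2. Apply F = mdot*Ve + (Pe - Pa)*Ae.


F = 18.6 * 2353 + (35586 - 461) * 0.13 = 48332.0 N = 48.3 kN

48.3 kN


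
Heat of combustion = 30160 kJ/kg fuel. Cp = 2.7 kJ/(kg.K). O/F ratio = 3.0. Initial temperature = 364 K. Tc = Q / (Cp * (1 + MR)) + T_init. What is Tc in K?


Tc = 30160 / (2.7 * (1 + 3.0)) + 364 = 3157 K

3157 K


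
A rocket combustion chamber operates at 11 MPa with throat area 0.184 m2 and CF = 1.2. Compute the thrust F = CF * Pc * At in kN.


F = 1.2 * 11e6 * 0.184 = 2.4288e+06 N = 2428.8 kN

2428.8 kN


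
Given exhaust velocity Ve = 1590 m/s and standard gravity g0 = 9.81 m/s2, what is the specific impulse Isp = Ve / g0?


Isp = Ve / g0 = 1590 / 9.81 = 162.1 s

162.1 s


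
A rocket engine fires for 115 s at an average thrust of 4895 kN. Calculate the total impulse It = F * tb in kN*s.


It = 4895 * 115 = 562925 kN*s

562925 kN*s


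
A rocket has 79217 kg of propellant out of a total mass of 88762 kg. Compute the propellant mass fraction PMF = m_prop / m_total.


PMF = 79217 / 88762 = 0.892

0.892


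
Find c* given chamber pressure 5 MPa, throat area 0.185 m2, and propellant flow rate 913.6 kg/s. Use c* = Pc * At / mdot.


c* = 5e6 * 0.185 / 913.6 = 1012 m/s

1012 m/s


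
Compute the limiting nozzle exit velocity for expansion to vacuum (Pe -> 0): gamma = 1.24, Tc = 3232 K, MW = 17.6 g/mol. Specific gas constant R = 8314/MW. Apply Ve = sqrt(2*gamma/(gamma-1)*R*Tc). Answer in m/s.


R = 8314 / 17.6 = 472.39 J/(kg.K)
Ve = sqrt(2 * 1.24 / (1.24 - 1) * 472.39 * 3232) = 3972 m/s

3972 m/s


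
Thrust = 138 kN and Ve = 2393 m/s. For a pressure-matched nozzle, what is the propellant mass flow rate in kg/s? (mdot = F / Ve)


mdot = F / Ve = 138000 / 2393 = 57.7 kg/s

57.7 kg/s


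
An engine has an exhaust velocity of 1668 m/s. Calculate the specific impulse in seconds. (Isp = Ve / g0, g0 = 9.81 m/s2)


Isp = Ve / g0 = 1668 / 9.81 = 170.0 s

170.0 s


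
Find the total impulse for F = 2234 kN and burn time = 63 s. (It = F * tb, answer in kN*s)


It = 2234 * 63 = 140742 kN*s

140742 kN*s


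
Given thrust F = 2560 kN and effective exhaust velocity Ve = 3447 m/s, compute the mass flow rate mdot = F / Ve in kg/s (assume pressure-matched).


mdot = F / Ve = 2560000 / 3447 = 742.7 kg/s

742.7 kg/s


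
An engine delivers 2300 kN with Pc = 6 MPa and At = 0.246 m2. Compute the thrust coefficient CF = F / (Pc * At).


CF = 2300000 / (6e6 * 0.246) = 1.56

1.56


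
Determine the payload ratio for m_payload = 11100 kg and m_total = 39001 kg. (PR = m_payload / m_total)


PR = 11100 / 39001 = 0.2846

0.2846


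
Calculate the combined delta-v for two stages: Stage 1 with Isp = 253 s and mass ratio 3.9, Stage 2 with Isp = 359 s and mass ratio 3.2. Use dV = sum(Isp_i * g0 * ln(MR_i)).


dV1 = 253 * 9.81 * ln(3.9) = 3377.8 m/s
dV2 = 359 * 9.81 * ln(3.2) = 4096.4 m/s
Total dV = 3377.8 + 4096.4 = 7474.2 m/s ~ 7474 m/s

7474 m/s


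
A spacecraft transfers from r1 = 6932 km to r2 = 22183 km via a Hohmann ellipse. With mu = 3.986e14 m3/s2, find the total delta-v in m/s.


V1 = sqrt(mu/r1) = 7582.97 m/s
dV1 = V1*(sqrt(2*r2/(r1+r2)) - 1) = 1777.68 m/s
V2 = sqrt(mu/r2) = 4238.95 m/s
dV2 = V2*(1 - sqrt(2*r1/(r1+r2))) = 1313.83 m/s
Total dV = 3092 m/s

3092 m/s


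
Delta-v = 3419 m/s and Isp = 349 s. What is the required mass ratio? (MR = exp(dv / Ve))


Ve = 349 * 9.81 = 3423.69 m/s
MR = exp(3419 / 3423.69) = 2.715

2.715


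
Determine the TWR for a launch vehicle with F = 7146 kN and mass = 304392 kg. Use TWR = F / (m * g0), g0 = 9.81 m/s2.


TWR = 7146000 / (304392 * 9.81) = 2.39

2.39


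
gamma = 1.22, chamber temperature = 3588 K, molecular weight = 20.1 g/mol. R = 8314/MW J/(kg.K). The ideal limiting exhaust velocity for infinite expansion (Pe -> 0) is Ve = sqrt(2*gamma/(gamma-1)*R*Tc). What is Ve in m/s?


R = 8314 / 20.1 = 413.63 J/(kg.K)
Ve = sqrt(2 * 1.22 / (1.22 - 1) * 413.63 * 3588) = 4057 m/s

4057 m/s


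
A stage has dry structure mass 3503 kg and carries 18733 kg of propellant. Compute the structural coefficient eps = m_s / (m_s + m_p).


eps = 3503 / (3503 + 18733) = 0.1575

0.1575


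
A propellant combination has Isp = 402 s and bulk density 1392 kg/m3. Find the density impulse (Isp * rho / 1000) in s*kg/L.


rho*Isp = 402 * 1392 / 1000 = 560 s*kg/L

560 s*kg/L


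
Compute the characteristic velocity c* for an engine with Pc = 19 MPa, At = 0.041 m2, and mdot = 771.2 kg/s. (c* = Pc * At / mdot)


c* = 19e6 * 0.041 / 771.2 = 1010 m/s

1010 m/s


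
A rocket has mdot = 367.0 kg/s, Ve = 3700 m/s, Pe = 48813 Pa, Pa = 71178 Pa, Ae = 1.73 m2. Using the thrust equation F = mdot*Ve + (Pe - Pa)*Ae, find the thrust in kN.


F = 367.0 * 3700 + (48813 - 71178) * 1.73 = 1.3192e+06 N = 1319.2 kN

1319.2 kN


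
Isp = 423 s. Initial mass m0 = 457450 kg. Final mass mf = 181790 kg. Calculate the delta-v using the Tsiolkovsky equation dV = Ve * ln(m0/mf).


Ve = 423 * 9.81 = 4149.63 m/s
dV = 4149.63 * ln(457450/181790) = 3829 m/s

3829 m/s


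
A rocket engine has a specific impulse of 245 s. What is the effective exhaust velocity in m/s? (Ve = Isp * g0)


Ve = Isp * g0 = 245 * 9.81 = 2403.5 m/s

2403.5 m/s


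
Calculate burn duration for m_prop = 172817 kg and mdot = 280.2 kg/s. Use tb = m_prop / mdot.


tb = 172817 / 280.2 = 616.8 s

616.8 s


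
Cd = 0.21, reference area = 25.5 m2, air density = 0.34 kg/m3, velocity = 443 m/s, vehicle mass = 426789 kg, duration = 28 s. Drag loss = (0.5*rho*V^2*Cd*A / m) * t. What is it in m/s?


D = 0.5 * 0.34 * 443^2 * 0.21 * 25.5 = 178655.28 N
a = 178655.28 / 426789 = 0.4186 m/s2
dV = 0.4186 * 28 = 11.7 m/s

11.7 m/s


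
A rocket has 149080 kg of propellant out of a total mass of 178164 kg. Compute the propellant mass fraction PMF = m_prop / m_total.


PMF = 149080 / 178164 = 0.837

0.837


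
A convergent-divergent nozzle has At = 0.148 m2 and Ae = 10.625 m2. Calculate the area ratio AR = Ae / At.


AR = 10.625 / 0.148 = 71.8

71.8


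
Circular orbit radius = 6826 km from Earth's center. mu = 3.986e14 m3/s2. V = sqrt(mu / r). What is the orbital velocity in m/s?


V = sqrt(3.986e14 / 6826000) = 7642 m/s

7642 m/s


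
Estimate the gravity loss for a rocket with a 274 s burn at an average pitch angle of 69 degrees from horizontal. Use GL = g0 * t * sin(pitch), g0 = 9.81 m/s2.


GL = 9.81 * 274 * sin(69 deg) = 2509 m/s

2509 m/s


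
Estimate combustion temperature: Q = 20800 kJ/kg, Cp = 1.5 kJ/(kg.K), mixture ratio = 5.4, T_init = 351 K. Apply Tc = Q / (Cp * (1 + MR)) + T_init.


Tc = 20800 / (1.5 * (1 + 5.4)) + 351 = 2518 K

2518 K


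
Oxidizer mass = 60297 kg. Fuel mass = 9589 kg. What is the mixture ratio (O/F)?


MR = 60297 / 9589 = 6.29

6.29


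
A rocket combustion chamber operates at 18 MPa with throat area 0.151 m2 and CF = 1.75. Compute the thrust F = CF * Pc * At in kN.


F = 1.75 * 18e6 * 0.151 = 4.7565e+06 N = 4756.5 kN

4756.5 kN


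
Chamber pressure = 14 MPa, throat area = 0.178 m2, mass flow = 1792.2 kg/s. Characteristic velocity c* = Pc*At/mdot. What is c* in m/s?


c* = 14e6 * 0.178 / 1792.2 = 1390 m/s

1390 m/s


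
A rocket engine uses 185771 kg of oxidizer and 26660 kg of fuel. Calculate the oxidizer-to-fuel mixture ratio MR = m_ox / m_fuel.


MR = 185771 / 26660 = 6.97

6.97


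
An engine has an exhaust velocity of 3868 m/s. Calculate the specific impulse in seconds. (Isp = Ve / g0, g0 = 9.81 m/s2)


Isp = Ve / g0 = 3868 / 9.81 = 394.3 s

394.3 s


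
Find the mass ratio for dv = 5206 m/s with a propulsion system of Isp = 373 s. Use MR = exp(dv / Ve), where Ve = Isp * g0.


Ve = 373 * 9.81 = 3659.13 m/s
MR = exp(5206 / 3659.13) = 4.148

4.148


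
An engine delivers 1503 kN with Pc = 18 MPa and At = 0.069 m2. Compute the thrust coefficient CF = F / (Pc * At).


CF = 1503000 / (18e6 * 0.069) = 1.21

1.21


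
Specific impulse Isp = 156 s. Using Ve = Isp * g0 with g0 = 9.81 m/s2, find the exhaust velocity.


Ve = Isp * g0 = 156 * 9.81 = 1530.4 m/s

1530.4 m/s


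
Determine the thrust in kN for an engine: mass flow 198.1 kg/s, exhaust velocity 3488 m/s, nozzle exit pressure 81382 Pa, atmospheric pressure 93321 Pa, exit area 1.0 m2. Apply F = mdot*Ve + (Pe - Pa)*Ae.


F = 198.1 * 3488 + (81382 - 93321) * 1.0 = 679034.0 N = 679.0 kN

679.0 kN


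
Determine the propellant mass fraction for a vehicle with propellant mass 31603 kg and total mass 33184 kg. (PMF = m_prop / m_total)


PMF = 31603 / 33184 = 0.952

0.952


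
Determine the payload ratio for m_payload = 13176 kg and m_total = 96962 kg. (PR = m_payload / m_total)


PR = 13176 / 96962 = 0.1359

0.1359


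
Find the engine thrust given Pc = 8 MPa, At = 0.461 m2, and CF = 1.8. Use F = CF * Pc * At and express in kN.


F = 1.8 * 8e6 * 0.461 = 6.6384e+06 N = 6638.4 kN

6638.4 kN


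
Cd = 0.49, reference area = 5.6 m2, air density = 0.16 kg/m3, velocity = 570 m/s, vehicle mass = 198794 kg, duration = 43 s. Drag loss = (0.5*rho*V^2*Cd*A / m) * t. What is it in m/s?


D = 0.5 * 0.16 * 570^2 * 0.49 * 5.6 = 71322.05 N
a = 71322.05 / 198794 = 0.3588 m/s2
dV = 0.3588 * 43 = 15.4 m/s

15.4 m/s


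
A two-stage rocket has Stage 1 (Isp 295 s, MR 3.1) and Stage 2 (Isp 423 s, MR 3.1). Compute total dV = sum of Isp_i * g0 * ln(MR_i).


dV1 = 295 * 9.81 * ln(3.1) = 3274.2 m/s
dV2 = 423 * 9.81 * ln(3.1) = 4694.9 m/s
Total dV = 3274.2 + 4694.9 = 7969.1 m/s ~ 7969 m/s

7969 m/s


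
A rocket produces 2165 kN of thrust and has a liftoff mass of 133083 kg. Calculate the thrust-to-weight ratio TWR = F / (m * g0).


TWR = 2165000 / (133083 * 9.81) = 1.66

1.66


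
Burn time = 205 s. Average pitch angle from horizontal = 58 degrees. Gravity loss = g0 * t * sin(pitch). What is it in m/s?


GL = 9.81 * 205 * sin(58 deg) = 1705 m/s

1705 m/s


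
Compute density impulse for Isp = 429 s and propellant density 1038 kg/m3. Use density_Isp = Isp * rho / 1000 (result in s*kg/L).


rho*Isp = 429 * 1038 / 1000 = 445 s*kg/L

445 s*kg/L


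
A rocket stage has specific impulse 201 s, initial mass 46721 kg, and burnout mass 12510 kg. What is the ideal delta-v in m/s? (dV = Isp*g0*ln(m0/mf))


Ve = 201 * 9.81 = 1971.81 m/s
dV = 1971.81 * ln(46721/12510) = 2598 m/s

2598 m/s


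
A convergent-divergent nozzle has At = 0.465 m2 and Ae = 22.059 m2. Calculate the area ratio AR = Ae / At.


AR = 22.059 / 0.465 = 47.4

47.4


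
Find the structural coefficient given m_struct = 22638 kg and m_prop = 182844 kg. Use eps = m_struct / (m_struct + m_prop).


eps = 22638 / (22638 + 182844) = 0.1102

0.1102


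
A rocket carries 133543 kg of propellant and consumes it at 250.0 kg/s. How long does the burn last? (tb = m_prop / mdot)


tb = 133543 / 250.0 = 534.2 s

534.2 s


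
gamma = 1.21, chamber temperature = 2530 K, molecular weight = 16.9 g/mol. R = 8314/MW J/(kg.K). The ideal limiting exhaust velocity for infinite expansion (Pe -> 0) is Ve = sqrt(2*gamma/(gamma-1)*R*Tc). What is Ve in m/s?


R = 8314 / 16.9 = 491.95 J/(kg.K)
Ve = sqrt(2 * 1.21 / (1.21 - 1) * 491.95 * 2530) = 3787 m/s

3787 m/s


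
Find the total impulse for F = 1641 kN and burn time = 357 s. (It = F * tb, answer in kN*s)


It = 1641 * 357 = 585837 kN*s

585837 kN*s


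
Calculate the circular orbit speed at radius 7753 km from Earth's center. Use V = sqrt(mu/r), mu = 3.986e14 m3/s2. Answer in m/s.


V = sqrt(3.986e14 / 7753000) = 7170 m/s

7170 m/s


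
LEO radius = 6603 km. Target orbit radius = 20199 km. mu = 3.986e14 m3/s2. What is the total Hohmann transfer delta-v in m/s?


V1 = sqrt(mu/r1) = 7769.59 m/s
dV1 = V1*(sqrt(2*r2/(r1+r2)) - 1) = 1769.22 m/s
V2 = sqrt(mu/r2) = 4442.26 m/s
dV2 = V2*(1 - sqrt(2*r1/(r1+r2))) = 1324.04 m/s
Total dV = 3093 m/s

3093 m/s


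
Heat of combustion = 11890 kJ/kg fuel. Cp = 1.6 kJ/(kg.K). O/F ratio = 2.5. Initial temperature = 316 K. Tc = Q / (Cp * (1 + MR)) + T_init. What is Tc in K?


Tc = 11890 / (1.6 * (1 + 2.5)) + 316 = 2439 K

2439 K


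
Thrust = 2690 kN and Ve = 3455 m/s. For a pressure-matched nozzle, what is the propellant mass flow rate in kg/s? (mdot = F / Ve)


mdot = F / Ve = 2690000 / 3455 = 778.6 kg/s

778.6 kg/s


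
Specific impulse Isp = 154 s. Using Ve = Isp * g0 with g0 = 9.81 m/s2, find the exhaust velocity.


Ve = Isp * g0 = 154 * 9.81 = 1510.7 m/s

1510.7 m/s


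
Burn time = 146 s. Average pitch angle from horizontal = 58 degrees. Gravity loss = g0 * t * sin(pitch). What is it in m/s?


GL = 9.81 * 146 * sin(58 deg) = 1215 m/s

1215 m/s


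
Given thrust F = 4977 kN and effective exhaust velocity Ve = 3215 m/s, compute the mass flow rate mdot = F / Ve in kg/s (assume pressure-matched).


mdot = F / Ve = 4977000 / 3215 = 1548.1 kg/s

1548.1 kg/s


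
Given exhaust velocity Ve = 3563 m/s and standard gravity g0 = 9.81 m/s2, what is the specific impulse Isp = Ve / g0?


Isp = Ve / g0 = 3563 / 9.81 = 363.2 s

363.2 s


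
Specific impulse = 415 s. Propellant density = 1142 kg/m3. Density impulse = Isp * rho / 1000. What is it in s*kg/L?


rho*Isp = 415 * 1142 / 1000 = 474 s*kg/L

474 s*kg/L


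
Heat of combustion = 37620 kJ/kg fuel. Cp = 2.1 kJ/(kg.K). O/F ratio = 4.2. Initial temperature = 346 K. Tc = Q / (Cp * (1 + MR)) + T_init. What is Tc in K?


Tc = 37620 / (2.1 * (1 + 4.2)) + 346 = 3791 K

3791 K


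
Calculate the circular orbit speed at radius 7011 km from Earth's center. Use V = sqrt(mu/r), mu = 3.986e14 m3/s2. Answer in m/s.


V = sqrt(3.986e14 / 7011000) = 7540 m/s

7540 m/s


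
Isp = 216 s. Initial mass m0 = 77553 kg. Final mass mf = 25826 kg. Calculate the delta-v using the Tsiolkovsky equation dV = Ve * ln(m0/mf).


Ve = 216 * 9.81 = 2118.96 m/s
dV = 2118.96 * ln(77553/25826) = 2330 m/s

2330 m/s


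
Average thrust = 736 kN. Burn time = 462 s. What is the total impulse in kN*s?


It = 736 * 462 = 340032 kN*s

340032 kN*s


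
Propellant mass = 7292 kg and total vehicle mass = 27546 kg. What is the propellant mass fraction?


PMF = 7292 / 27546 = 0.265

0.265
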